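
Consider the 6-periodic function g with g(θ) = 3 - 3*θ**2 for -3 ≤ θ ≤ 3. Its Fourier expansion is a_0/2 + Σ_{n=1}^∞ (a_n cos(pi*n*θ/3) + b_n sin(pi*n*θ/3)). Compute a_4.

a_4 = 1/3 ∫_{-3}^{3} g(θ) cos(4*pi*θ/3) dθ.
g is even and cos(4*pi*θ/3) is even, so the integrand is even and a_4 = 2/3 ∫_0^{3} g(θ) cos(4*pi*θ/3) dθ.
Integrating by parts twice (tabular method), an antiderivative of (3 - 3*θ**2) cos(4*pi*θ/3) is -9*θ**2*sin(4*pi*θ/3)/(4*pi) - 27*θ*cos(4*pi*θ/3)/(8*pi**2) + 81*sin(4*pi*θ/3)/(32*pi**3) + 9*sin(4*pi*θ/3)/(4*pi); evaluating from 0 to 3: ∫_{0}^{3} (3 - 3*θ**2) cos(4*pi*θ/3) dθ = (-81/(8*pi**2)) - (0) = -81/(8*pi**2).
Hence a_4 = (2/3)·(-81/(8*pi**2)) = -27/(4*pi**2).

-27/(4*pi**2)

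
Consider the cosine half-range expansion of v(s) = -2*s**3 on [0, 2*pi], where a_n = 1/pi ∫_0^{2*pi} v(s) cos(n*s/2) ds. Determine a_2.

-24*pi

a_2 = 1/pi ∫_0^{2*pi} (-2*s**3) cos(s) ds.
Integrating by parts three times (tabular method), an antiderivative of (-2*s**3) cos(s) is -2*s**3*sin(s) - 6*s**2*cos(s) + 12*s*sin(s) + 12*cos(s); evaluating from 0 to 2*pi: ∫_{0}^{2*pi} (-2*s**3) cos(s) ds = (12 - 24*pi**2) - (12) = -24*pi**2.
Hence a_2 = (1/pi)·(-24*pi**2) = -24*pi.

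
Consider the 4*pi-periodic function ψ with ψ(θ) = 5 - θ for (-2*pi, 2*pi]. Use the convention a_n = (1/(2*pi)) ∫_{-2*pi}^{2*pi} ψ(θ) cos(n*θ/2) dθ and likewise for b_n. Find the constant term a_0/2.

a_0 = (1/(2*pi)) ∫_{-2*pi}^{2*pi} ψ(θ) dθ = (1/(2*pi)) · (20*pi) = 10.
So the constant term a_0/2 = 5.

5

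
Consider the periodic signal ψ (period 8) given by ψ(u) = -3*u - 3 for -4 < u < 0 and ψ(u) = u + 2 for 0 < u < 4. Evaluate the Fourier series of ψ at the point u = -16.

u = -16 differs from u = 0 by -2 full period(s), and the series is 8-periodic.
At u = 0 the one-sided limits are ψ(0^-) = -3 and ψ(0^+) = 2.
By Dirichlet's theorem the series converges to their average, [(-3) + (2)]/2 = -1/2.

-1/2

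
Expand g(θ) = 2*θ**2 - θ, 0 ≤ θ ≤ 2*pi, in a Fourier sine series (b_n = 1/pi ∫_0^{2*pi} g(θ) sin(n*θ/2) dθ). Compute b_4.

1 - 4*pi

b_4 = 1/pi ∫_0^{2*pi} (2*θ**2 - θ) sin(2*θ) dθ.
Integrating by parts twice (tabular method), an antiderivative of (2*θ**2 - θ) sin(2*θ) is -θ**2*cos(2*θ) + θ*sin(2*θ) + θ*cos(2*θ)/2 - sin(2*θ)/4 + cos(2*θ)/2; evaluating from 0 to 2*pi: ∫_{0}^{2*pi} (2*θ**2 - θ) sin(2*θ) dθ = (-4*pi**2 + 1/2 + pi) - (1/2) = pi*(1 - 4*pi).
Hence b_4 = (1/pi)·(pi*(1 - 4*pi)) = 1 - 4*pi.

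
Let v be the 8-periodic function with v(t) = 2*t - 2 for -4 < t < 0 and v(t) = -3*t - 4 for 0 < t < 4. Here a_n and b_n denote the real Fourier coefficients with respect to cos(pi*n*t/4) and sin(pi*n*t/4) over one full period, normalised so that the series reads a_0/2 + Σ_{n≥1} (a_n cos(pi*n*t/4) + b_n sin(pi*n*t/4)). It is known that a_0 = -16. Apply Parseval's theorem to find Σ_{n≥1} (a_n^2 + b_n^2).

76/3

Parseval: a_0^2/2 + Σ_{n≥1} (a_n^2+b_n^2) = 1/4 ∫_{-4}^{4} v(t)^2 dt = 460/3.
Subtract a_0^2/2 = 128: Σ (a_n^2+b_n^2) = 76/3.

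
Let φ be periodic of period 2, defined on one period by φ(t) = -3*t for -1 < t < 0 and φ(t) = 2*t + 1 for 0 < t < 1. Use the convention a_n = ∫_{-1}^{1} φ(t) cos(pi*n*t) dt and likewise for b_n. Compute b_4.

b_4 = ∫_{-1}^{1} φ(t) sin(4*pi*t) dt.
Split the integral at the breakpoints.
Integrating by parts (boundary term plus one more integral), an antiderivative of (-3*t) sin(4*pi*t) is 3*t*cos(4*pi*t)/(4*pi) - 3*sin(4*pi*t)/(16*pi**2); evaluating from -1 to 0: ∫_{-1}^{0} (-3*t) sin(4*pi*t) dt = (0) - (-3/(4*pi)) = 3/(4*pi).
Integrating by parts (boundary term plus one more integral), an antiderivative of (2*t + 1) sin(4*pi*t) is -t*cos(4*pi*t)/(2*pi) + sin(4*pi*t)/(8*pi**2) - cos(4*pi*t)/(4*pi); evaluating from 0 to 1: ∫_{0}^{1} (2*t + 1) sin(4*pi*t) dt = (-3/(4*pi)) - (-1/(4*pi)) = -1/(2*pi).
Summing the pieces gives b_4 = 1/(4*pi).

1/(4*pi)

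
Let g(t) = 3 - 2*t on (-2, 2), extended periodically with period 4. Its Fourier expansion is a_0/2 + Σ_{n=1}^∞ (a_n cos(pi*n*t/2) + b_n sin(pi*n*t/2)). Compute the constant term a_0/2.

3

a_0 = 1/2 ∫_{-2}^{2} g(t) dt = 1/2 · (12) = 6.
So the constant term a_0/2 = 3.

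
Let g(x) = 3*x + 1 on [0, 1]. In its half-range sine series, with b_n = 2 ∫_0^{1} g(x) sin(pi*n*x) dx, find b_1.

b_1 = 2 ∫_0^{1} (3*x + 1) sin(pi*x) dx.
Integrating by parts (boundary term plus one more integral), an antiderivative of (3*x + 1) sin(pi*x) is -3*x*cos(pi*x)/pi + 3*sin(pi*x)/pi**2 - cos(pi*x)/pi; evaluating from 0 to 1: ∫_{0}^{1} (3*x + 1) sin(pi*x) dx = (4/pi) - (-1/pi) = 5/pi.
Hence b_1 = 2·(5/pi) = 10/pi.

10/pi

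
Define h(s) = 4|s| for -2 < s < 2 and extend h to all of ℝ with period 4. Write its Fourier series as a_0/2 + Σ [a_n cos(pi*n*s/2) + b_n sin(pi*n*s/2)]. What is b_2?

b_2 = 1/2 ∫_{-2}^{2} h(s) sin(pi*s) ds.
h is even and sin(pi*s) is odd, so the integrand is odd over a symmetric interval and the integral vanishes.

0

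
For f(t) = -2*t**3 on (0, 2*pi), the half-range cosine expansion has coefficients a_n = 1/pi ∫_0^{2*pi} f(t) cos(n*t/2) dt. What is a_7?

96*(-4 + 49*pi**2)/(2401*pi)

a_7 = 1/pi ∫_0^{2*pi} (-2*t**3) cos(7*t/2) dt.
Integrating by parts three times (tabular method), an antiderivative of (-2*t**3) cos(7*t/2) is -4*t**3*sin(7*t/2)/7 - 24*t**2*cos(7*t/2)/49 + 96*t*sin(7*t/2)/343 + 192*cos(7*t/2)/2401; evaluating from 0 to 2*pi: ∫_{0}^{2*pi} (-2*t**3) cos(7*t/2) dt = (-192/2401 + 96*pi**2/49) - (192/2401) = -384/2401 + 96*pi**2/49.
Hence a_7 = (1/pi)·(-384/2401 + 96*pi**2/49) = 96*(-4 + 49*pi**2)/(2401*pi).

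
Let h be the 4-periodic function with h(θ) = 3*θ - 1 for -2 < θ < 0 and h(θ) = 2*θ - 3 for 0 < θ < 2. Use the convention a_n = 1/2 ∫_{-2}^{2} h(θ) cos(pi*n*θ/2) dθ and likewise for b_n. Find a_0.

a_0 = 1/2 ∫_{-2}^{2} h(θ) dθ = 1/2 · (-10) = -5.

-5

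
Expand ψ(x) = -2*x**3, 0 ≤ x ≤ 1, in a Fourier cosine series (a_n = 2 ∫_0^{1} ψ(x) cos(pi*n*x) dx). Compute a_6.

a_6 = 2 ∫_0^{1} (-2*x**3) cos(6*pi*x) dx.
Integrating by parts three times (tabular method), an antiderivative of (-2*x**3) cos(6*pi*x) is -x**3*sin(6*pi*x)/(3*pi) - x**2*cos(6*pi*x)/(6*pi**2) + x*sin(6*pi*x)/(18*pi**3) + cos(6*pi*x)/(108*pi**4); evaluating from 0 to 1: ∫_{0}^{1} (-2*x**3) cos(6*pi*x) dx = ((1 - 18*pi**2)/(108*pi**4)) - (1/(108*pi**4)) = -1/(6*pi**2).
Hence a_6 = 2·(-1/(6*pi**2)) = -1/(3*pi**2).

-1/(3*pi**2)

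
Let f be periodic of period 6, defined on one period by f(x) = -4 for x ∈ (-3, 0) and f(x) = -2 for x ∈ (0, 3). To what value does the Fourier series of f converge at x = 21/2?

-4

x = 21/2 differs from x = -3/2 by 2 full period(s), and the series is 6-periodic.
f is continuous at x = -3/2 with value -4, so the series converges to -4 there.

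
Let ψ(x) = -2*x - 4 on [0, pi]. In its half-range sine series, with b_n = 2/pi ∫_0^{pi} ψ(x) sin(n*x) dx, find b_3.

4*(-4 - pi)/(3*pi)

b_3 = 2/pi ∫_0^{pi} (-2*x - 4) sin(3*x) dx.
Integrating by parts (boundary term plus one more integral), an antiderivative of (-2*x - 4) sin(3*x) is 2*x*cos(3*x)/3 - 2*sin(3*x)/9 + 4*cos(3*x)/3; evaluating from 0 to pi: ∫_{0}^{pi} (-2*x - 4) sin(3*x) dx = (-2*pi/3 - 4/3) - (4/3) = -8/3 - 2*pi/3.
Hence b_3 = (2/pi)·(-8/3 - 2*pi/3) = 4*(-4 - pi)/(3*pi).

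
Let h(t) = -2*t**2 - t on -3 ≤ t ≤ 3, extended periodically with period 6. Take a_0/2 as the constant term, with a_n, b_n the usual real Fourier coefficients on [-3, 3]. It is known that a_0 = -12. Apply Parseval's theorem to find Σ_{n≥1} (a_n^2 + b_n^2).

Parseval: a_0^2/2 + Σ_{n≥1} (a_n^2+b_n^2) = 1/3 ∫_{-3}^{3} h(t)^2 dt = 678/5.
Subtract a_0^2/2 = 72: Σ (a_n^2+b_n^2) = 318/5.

318/5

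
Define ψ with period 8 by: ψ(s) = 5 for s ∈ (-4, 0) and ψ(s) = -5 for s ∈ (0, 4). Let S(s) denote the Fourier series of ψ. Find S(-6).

s = -6 differs from s = 2 by -1 full period(s), and the series is 8-periodic.
ψ is continuous at s = 2 with value -5, so the series converges to -5 there.

-5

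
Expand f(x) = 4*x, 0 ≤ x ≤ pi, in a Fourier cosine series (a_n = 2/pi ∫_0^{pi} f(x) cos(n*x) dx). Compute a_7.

-16/(49*pi)

a_7 = 2/pi ∫_0^{pi} (4*x) cos(7*x) dx.
Integrating by parts (boundary term plus one more integral), an antiderivative of (4*x) cos(7*x) is 4*x*sin(7*x)/7 + 4*cos(7*x)/49; evaluating from 0 to pi: ∫_{0}^{pi} (4*x) cos(7*x) dx = (-4/49) - (4/49) = -8/49.
Hence a_7 = (2/pi)·(-8/49) = -16/(49*pi).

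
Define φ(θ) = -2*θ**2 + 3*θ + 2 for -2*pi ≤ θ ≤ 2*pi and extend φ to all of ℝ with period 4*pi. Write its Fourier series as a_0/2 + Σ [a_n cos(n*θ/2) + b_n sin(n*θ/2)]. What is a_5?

32/25

a_5 = (1/(2*pi)) ∫_{-2*pi}^{2*pi} φ(θ) cos(5*θ/2) dθ.
Integrating by parts twice (tabular method), an antiderivative of (-2*θ**2 + 3*θ + 2) cos(5*θ/2) is -4*θ**2*sin(5*θ/2)/5 + 6*θ*sin(5*θ/2)/5 - 16*θ*cos(5*θ/2)/25 + 132*sin(5*θ/2)/125 + 12*cos(5*θ/2)/25; evaluating from -2*pi to 2*pi: ∫_{-2*pi}^{2*pi} (-2*θ**2 + 3*θ + 2) cos(5*θ/2) dθ = (-12/25 + 32*pi/25) - (-32*pi/25 - 12/25) = 64*pi/25.
Hence a_5 = (1/(2*pi))·(64*pi/25) = 32/25.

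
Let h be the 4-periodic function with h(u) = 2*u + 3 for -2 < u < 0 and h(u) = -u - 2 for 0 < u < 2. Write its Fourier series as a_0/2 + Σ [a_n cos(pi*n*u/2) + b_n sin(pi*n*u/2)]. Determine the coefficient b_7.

b_7 = 1/2 ∫_{-2}^{2} h(u) sin(7*pi*u/2) du.
Split the integral at the breakpoints.
Integrating by parts (boundary term plus one more integral), an antiderivative of (2*u + 3) sin(7*pi*u/2) is -4*u*cos(7*pi*u/2)/(7*pi) + 8*sin(7*pi*u/2)/(49*pi**2) - 6*cos(7*pi*u/2)/(7*pi); evaluating from -2 to 0: ∫_{-2}^{0} (2*u + 3) sin(7*pi*u/2) du = (-6/(7*pi)) - (-2/(7*pi)) = -4/(7*pi).
Integrating by parts (boundary term plus one more integral), an antiderivative of (-u - 2) sin(7*pi*u/2) is 2*u*cos(7*pi*u/2)/(7*pi) - 4*sin(7*pi*u/2)/(49*pi**2) + 4*cos(7*pi*u/2)/(7*pi); evaluating from 0 to 2: ∫_{0}^{2} (-u - 2) sin(7*pi*u/2) du = (-8/(7*pi)) - (4/(7*pi)) = -12/(7*pi).
Summing the pieces and multiplying by (1/2) gives b_7 = -8/(7*pi).

-8/(7*pi)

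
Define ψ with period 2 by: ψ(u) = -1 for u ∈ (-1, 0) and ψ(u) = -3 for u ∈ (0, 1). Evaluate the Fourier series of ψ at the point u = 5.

-2

u = 5 differs from u = 1 by 2 full period(s), and the series is 2-periodic.
At u = 1 the one-sided limits are ψ(1^-) = -3 and ψ(1^+) = -1.
By Dirichlet's theorem the series converges to their average, [(-3) + (-1)]/2 = -2.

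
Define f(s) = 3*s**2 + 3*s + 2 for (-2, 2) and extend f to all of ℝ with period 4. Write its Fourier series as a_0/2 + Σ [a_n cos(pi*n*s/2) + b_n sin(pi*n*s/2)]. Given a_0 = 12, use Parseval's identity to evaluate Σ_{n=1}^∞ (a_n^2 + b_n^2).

Parseval: a_0^2/2 + Σ_{n≥1} (a_n^2+b_n^2) = 1/2 ∫_{-2}^{2} f(s)^2 ds = 608/5.
Subtract a_0^2/2 = 72: Σ (a_n^2+b_n^2) = 248/5.

248/5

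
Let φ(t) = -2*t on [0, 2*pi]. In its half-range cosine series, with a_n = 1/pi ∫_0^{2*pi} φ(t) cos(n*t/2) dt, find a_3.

a_3 = 1/pi ∫_0^{2*pi} (-2*t) cos(3*t/2) dt.
Integrating by parts (boundary term plus one more integral), an antiderivative of (-2*t) cos(3*t/2) is -4*t*sin(3*t/2)/3 - 8*cos(3*t/2)/9; evaluating from 0 to 2*pi: ∫_{0}^{2*pi} (-2*t) cos(3*t/2) dt = (8/9) - (-8/9) = 16/9.
Hence a_3 = (1/pi)·(16/9) = 16/(9*pi).

16/(9*pi)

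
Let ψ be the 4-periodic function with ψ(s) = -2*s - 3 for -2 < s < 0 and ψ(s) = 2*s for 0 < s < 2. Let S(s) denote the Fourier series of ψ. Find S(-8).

s = -8 differs from s = 0 by -2 full period(s), and the series is 4-periodic.
At s = 0 the one-sided limits are ψ(0^-) = -3 and ψ(0^+) = 0.
By Dirichlet's theorem the series converges to their average, [(-3) + (0)]/2 = -3/2.

-3/2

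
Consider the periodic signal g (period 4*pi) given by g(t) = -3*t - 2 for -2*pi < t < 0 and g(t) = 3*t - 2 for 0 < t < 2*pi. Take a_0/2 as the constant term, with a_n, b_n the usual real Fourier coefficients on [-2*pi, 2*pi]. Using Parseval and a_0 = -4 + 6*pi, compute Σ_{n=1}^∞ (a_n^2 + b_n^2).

Parseval: a_0^2/2 + Σ_{n≥1} (a_n^2+b_n^2) = (1/(2*pi)) ∫_{-2*pi}^{2*pi} g(t)^2 dt = -24*pi + 8 + 24*pi**2.
Subtract a_0^2/2 = 2*(2 - 3*pi)**2: Σ (a_n^2+b_n^2) = 6*pi**2.

6*pi**2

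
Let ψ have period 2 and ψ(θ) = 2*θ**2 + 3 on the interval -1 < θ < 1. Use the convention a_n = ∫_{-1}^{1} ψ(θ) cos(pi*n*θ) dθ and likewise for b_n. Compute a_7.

-8/(49*pi**2)

a_7 = ∫_{-1}^{1} ψ(θ) cos(7*pi*θ) dθ.
ψ is even and cos(7*pi*θ) is even, so the integrand is even and a_7 = 2 ∫_0^{1} ψ(θ) cos(7*pi*θ) dθ.
Integrating by parts twice (tabular method), an antiderivative of (2*θ**2 + 3) cos(7*pi*θ) is 2*θ**2*sin(7*pi*θ)/(7*pi) + 4*θ*cos(7*pi*θ)/(49*pi**2) - 4*sin(7*pi*θ)/(343*pi**3) + 3*sin(7*pi*θ)/(7*pi); evaluating from 0 to 1: ∫_{0}^{1} (2*θ**2 + 3) cos(7*pi*θ) dθ = (-4/(49*pi**2)) - (0) = -4/(49*pi**2).
Hence a_7 = 2·(-4/(49*pi**2)) = -8/(49*pi**2).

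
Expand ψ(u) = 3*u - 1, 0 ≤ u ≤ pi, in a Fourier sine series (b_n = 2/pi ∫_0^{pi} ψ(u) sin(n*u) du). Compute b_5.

b_5 = 2/pi ∫_0^{pi} (3*u - 1) sin(5*u) du.
Integrating by parts (boundary term plus one more integral), an antiderivative of (3*u - 1) sin(5*u) is -3*u*cos(5*u)/5 + 3*sin(5*u)/25 + cos(5*u)/5; evaluating from 0 to pi: ∫_{0}^{pi} (3*u - 1) sin(5*u) du = (-1/5 + 3*pi/5) - (1/5) = -2/5 + 3*pi/5.
Hence b_5 = (2/pi)·(-2/5 + 3*pi/5) = 2*(-2 + 3*pi)/(5*pi).

2*(-2 + 3*pi)/(5*pi)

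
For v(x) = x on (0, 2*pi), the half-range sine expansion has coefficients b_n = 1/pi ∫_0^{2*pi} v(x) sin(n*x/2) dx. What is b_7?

b_7 = 1/pi ∫_0^{2*pi} (x) sin(7*x/2) dx.
Integrating by parts (boundary term plus one more integral), an antiderivative of (x) sin(7*x/2) is -2*x*cos(7*x/2)/7 + 4*sin(7*x/2)/49; evaluating from 0 to 2*pi: ∫_{0}^{2*pi} (x) sin(7*x/2) dx = (4*pi/7) - (0) = 4*pi/7.
Hence b_7 = (1/pi)·(4*pi/7) = 4/7.

4/7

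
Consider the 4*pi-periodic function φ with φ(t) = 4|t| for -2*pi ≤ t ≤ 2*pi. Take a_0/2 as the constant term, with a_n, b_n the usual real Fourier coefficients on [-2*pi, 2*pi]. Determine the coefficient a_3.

-32/(9*pi)

a_3 = (1/(2*pi)) ∫_{-2*pi}^{2*pi} φ(t) cos(3*t/2) dt.
φ is even and cos(3*t/2) is even, so the integrand is even and a_3 = 1/pi ∫_0^{2*pi} φ(t) cos(3*t/2) dt.
Integrating by parts (boundary term plus one more integral), an antiderivative of (4*t) cos(3*t/2) is 8*t*sin(3*t/2)/3 + 16*cos(3*t/2)/9; evaluating from 0 to 2*pi: ∫_{0}^{2*pi} (4*t) cos(3*t/2) dt = (-16/9) - (16/9) = -32/9.
Hence a_3 = (1/pi)·(-32/9) = -32/(9*pi).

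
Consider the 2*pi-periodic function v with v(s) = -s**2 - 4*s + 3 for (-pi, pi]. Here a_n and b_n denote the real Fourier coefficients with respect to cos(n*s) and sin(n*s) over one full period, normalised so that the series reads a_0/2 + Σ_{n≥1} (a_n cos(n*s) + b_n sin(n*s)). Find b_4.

2

b_4 = 1/pi ∫_{-pi}^{pi} v(s) sin(4*s) ds.
Integrating by parts twice (tabular method), an antiderivative of (-s**2 - 4*s + 3) sin(4*s) is s**2*cos(4*s)/4 - s*sin(4*s)/8 + s*cos(4*s) - sin(4*s)/4 - 25*cos(4*s)/32; evaluating from -pi to pi: ∫_{-pi}^{pi} (-s**2 - 4*s + 3) sin(4*s) ds = (-25/32 + pi**2/4 + pi) - (-pi - 25/32 + pi**2/4) = 2*pi.
Hence b_4 = (1/pi)·(2*pi) = 2.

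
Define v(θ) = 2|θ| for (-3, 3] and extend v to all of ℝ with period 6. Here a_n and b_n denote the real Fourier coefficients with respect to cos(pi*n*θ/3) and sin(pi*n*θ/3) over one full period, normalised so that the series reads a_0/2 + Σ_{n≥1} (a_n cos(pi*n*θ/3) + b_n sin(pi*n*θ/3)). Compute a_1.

a_1 = 1/3 ∫_{-3}^{3} v(θ) cos(pi*θ/3) dθ.
v is even and cos(pi*θ/3) is even, so the integrand is even and a_1 = 2/3 ∫_0^{3} v(θ) cos(pi*θ/3) dθ.
Integrating by parts (boundary term plus one more integral), an antiderivative of (2*θ) cos(pi*θ/3) is 6*θ*sin(pi*θ/3)/pi + 18*cos(pi*θ/3)/pi**2; evaluating from 0 to 3: ∫_{0}^{3} (2*θ) cos(pi*θ/3) dθ = (-18/pi**2) - (18/pi**2) = -36/pi**2.
Hence a_1 = (2/3)·(-36/pi**2) = -24/pi**2.

-24/pi**2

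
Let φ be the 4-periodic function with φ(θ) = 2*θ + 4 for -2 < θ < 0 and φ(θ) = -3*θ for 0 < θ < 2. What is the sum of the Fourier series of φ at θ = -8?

2

θ = -8 differs from θ = 0 by -2 full period(s), and the series is 4-periodic.
At θ = 0 the one-sided limits are φ(0^-) = 4 and φ(0^+) = 0.
By Dirichlet's theorem the series converges to their average, [(4) + (0)]/2 = 2.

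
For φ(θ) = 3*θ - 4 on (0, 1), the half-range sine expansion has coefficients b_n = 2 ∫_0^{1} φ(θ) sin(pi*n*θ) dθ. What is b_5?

-2/pi

b_5 = 2 ∫_0^{1} (3*θ - 4) sin(5*pi*θ) dθ.
Integrating by parts (boundary term plus one more integral), an antiderivative of (3*θ - 4) sin(5*pi*θ) is -3*θ*cos(5*pi*θ)/(5*pi) + 3*sin(5*pi*θ)/(25*pi**2) + 4*cos(5*pi*θ)/(5*pi); evaluating from 0 to 1: ∫_{0}^{1} (3*θ - 4) sin(5*pi*θ) dθ = (-1/(5*pi)) - (4/(5*pi)) = -1/pi.
Hence b_5 = 2·(-1/pi) = -2/pi.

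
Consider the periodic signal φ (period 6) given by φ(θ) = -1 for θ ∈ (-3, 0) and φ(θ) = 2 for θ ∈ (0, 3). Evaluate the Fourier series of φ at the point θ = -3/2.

-1

φ is continuous at θ = -3/2 with value -1, so the series converges to -1 there.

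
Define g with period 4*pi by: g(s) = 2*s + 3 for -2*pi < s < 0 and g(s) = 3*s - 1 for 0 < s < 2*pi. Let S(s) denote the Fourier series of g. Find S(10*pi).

1 + pi

s = 10*pi differs from s = 2*pi by 2 full period(s), and the series is 4*pi-periodic.
At s = 2*pi the one-sided limits are g(2*pi^-) = -1 + 6*pi and g(2*pi^+) = 3 - 4*pi.
By Dirichlet's theorem the series converges to their average, [(-1 + 6*pi) + (3 - 4*pi)]/2 = 1 + pi.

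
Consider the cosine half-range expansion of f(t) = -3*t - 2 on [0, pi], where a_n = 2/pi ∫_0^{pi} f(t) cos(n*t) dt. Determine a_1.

a_1 = 2/pi ∫_0^{pi} (-3*t - 2) cos(t) dt.
Integrating by parts (boundary term plus one more integral), an antiderivative of (-3*t - 2) cos(t) is -3*t*sin(t) - 2*sin(t) - 3*cos(t); evaluating from 0 to pi: ∫_{0}^{pi} (-3*t - 2) cos(t) dt = (3) - (-3) = 6.
Hence a_1 = (2/pi)·(6) = 12/pi.

12/pi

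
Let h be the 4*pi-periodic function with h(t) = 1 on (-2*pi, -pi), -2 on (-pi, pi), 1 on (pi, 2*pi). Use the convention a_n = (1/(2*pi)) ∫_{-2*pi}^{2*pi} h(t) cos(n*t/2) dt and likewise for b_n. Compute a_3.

a_3 = (1/(2*pi)) ∫_{-2*pi}^{2*pi} h(t) cos(3*t/2) dt.
h is even and cos(3*t/2) is even, so the integrand is even and a_3 = 1/pi ∫_0^{2*pi} h(t) cos(3*t/2) dt.
Split the integral at the breakpoints.
Directly, an antiderivative of (-2) cos(3*t/2) is -4*sin(3*t/2)/3; evaluating from 0 to pi: ∫_{0}^{pi} (-2) cos(3*t/2) dt = (4/3) - (0) = 4/3.
Directly, an antiderivative of (1) cos(3*t/2) is 2*sin(3*t/2)/3; evaluating from pi to 2*pi: ∫_{pi}^{2*pi} (1) cos(3*t/2) dt = (0) - (-2/3) = 2/3.
Summing the pieces and multiplying by (1/pi) gives a_3 = 2/pi.

2/pi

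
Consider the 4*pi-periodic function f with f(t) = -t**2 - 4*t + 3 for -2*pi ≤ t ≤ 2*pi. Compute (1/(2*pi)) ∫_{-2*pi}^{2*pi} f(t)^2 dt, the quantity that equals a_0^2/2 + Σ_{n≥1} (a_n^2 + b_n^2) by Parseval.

18 + 80*pi**2/3 + 32*pi**4/5

(1/(2*pi)) ∫_{-2*pi}^{2*pi} f(t)^2 dt = (1/(2*pi)) · (4*pi*(135 + 200*pi**2 + 48*pi**4)/15) = 18 + 80*pi**2/3 + 32*pi**4/5.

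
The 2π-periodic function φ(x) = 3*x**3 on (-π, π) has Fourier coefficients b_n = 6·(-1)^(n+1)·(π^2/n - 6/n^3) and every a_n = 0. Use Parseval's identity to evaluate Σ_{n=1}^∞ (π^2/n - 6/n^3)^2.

pi**6/14

Parseval: Σ b_n^2 = (1/π) ∫_{-π}^{π} φ(x)^2 dx = 18*pi**6/7.
b_n^2 = 36·(π^2/n - 6/n^3)^2, so the sum equals (18*pi**6/7)/36 = pi**6/14.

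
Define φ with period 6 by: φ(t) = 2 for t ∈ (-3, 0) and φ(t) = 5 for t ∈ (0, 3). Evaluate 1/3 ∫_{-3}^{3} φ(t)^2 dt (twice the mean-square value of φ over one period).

29

1/3 ∫_{-3}^{3} φ(t)^2 dt = 1/3 · (87) = 29.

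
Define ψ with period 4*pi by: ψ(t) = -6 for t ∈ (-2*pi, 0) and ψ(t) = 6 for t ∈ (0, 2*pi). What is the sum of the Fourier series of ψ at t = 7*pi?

t = 7*pi differs from t = -pi by 2 full period(s), and the series is 4*pi-periodic.
ψ is continuous at t = -pi with value -6, so the series converges to -6 there.

-6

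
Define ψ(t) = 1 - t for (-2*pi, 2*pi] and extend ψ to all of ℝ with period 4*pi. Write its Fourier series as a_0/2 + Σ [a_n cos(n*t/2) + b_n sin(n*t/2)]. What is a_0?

2

a_0 = (1/(2*pi)) ∫_{-2*pi}^{2*pi} ψ(t) dt = (1/(2*pi)) · (4*pi) = 2.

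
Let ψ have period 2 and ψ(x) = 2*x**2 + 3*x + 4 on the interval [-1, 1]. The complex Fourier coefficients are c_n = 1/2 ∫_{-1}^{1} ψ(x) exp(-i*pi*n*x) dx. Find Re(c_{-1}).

Since ψ is real-valued, Re(c_{-1}) = 1/2 ∫_{-1}^{1} ψ(x) cos(-pi*x) dx = a_{1}/2.
Integrating by parts twice (tabular method), an antiderivative of (2*x**2 + 3*x + 4) cos(-pi*x) is 2*x**2*sin(pi*x)/pi + 3*x*sin(pi*x)/pi + 4*x*cos(pi*x)/pi**2 - 4*sin(pi*x)/pi**3 + 4*sin(pi*x)/pi + 3*cos(pi*x)/pi**2; evaluating from -1 to 1: ∫_{-1}^{1} (2*x**2 + 3*x + 4) cos(-pi*x) dx = (-7/pi**2) - (pi**(-2)) = -8/pi**2.
Hence Re(c_{-1}) = (1/2)·(-8/pi**2) = -4/pi**2.

-4/pi**2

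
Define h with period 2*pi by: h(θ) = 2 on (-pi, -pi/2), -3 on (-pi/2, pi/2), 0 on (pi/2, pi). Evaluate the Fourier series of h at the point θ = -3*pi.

θ = -3*pi differs from θ = -pi by -1 full period(s), and the series is 2*pi-periodic.
At θ = -pi the one-sided limits are h(-pi^-) = 0 and h(-pi^+) = 2.
By Dirichlet's theorem the series converges to their average, [(0) + (2)]/2 = 1.

1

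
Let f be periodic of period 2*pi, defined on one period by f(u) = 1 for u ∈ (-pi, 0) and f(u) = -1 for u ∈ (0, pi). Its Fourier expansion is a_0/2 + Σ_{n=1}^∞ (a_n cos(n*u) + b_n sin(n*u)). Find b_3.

b_3 = 1/pi ∫_{-pi}^{pi} f(u) sin(3*u) du.
f is odd and sin(3*u) is odd, so the integrand is even and b_3 = 2/pi ∫_0^{pi} f(u) sin(3*u) du.
Directly, an antiderivative of (-1) sin(3*u) is cos(3*u)/3; evaluating from 0 to pi: ∫_{0}^{pi} (-1) sin(3*u) du = (-1/3) - (1/3) = -2/3.
Hence b_3 = (2/pi)·(-2/3) = -4/(3*pi).

-4/(3*pi)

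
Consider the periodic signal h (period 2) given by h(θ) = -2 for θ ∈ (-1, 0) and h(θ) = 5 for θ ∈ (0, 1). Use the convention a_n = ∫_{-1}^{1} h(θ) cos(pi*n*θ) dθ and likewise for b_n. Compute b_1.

14/pi

b_1 = ∫_{-1}^{1} h(θ) sin(pi*θ) dθ.
Split the integral at the breakpoints.
Directly, an antiderivative of (-2) sin(pi*θ) is 2*cos(pi*θ)/pi; evaluating from -1 to 0: ∫_{-1}^{0} (-2) sin(pi*θ) dθ = (2/pi) - (-2/pi) = 4/pi.
Directly, an antiderivative of (5) sin(pi*θ) is -5*cos(pi*θ)/pi; evaluating from 0 to 1: ∫_{0}^{1} (5) sin(pi*θ) dθ = (5/pi) - (-5/pi) = 10/pi.
Summing the pieces gives b_1 = 14/pi.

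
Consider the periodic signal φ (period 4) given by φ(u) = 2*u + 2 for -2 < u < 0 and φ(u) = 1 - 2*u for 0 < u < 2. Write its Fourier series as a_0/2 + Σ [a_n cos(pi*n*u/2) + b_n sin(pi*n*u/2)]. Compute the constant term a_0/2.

a_0 = 1/2 ∫_{-2}^{2} φ(u) du = 1/2 · (-2) = -1.
So the constant term a_0/2 = -1/2.

-1/2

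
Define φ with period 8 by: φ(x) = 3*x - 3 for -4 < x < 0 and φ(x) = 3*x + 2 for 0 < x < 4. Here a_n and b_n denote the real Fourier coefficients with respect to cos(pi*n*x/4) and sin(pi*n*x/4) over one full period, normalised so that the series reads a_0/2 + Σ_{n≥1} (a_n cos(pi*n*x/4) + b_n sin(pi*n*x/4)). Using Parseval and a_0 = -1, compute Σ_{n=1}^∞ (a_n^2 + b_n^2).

Parseval: a_0^2/2 + Σ_{n≥1} (a_n^2+b_n^2) = 1/4 ∫_{-4}^{4} φ(x)^2 dx = 169.
Subtract a_0^2/2 = 1/2: Σ (a_n^2+b_n^2) = 337/2.

337/2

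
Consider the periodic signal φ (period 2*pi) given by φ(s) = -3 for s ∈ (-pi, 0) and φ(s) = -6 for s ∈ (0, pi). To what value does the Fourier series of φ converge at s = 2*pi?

s = 2*pi differs from s = 0 by 1 full period(s), and the series is 2*pi-periodic.
At s = 0 the one-sided limits are φ(0^-) = -3 and φ(0^+) = -6.
By Dirichlet's theorem the series converges to their average, [(-3) + (-6)]/2 = -9/2.

-9/2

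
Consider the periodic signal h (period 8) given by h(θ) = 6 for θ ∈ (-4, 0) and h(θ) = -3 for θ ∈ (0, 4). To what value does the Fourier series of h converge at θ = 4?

θ = 4 differs from θ = -4 by 1 full period(s), and the series is 8-periodic.
At θ = -4 the one-sided limits are h(-4^-) = -3 and h(-4^+) = 6.
By Dirichlet's theorem the series converges to their average, [(-3) + (6)]/2 = 3/2.

3/2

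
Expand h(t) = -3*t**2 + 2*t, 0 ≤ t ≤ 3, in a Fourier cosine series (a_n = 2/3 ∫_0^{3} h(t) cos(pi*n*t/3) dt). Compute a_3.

28/(3*pi**2)

a_3 = 2/3 ∫_0^{3} (-3*t**2 + 2*t) cos(pi*t) dt.
Integrating by parts twice (tabular method), an antiderivative of (-3*t**2 + 2*t) cos(pi*t) is -3*t**2*sin(pi*t)/pi + 2*t*sin(pi*t)/pi - 6*t*cos(pi*t)/pi**2 + 6*sin(pi*t)/pi**3 + 2*cos(pi*t)/pi**2; evaluating from 0 to 3: ∫_{0}^{3} (-3*t**2 + 2*t) cos(pi*t) dt = (16/pi**2) - (2/pi**2) = 14/pi**2.
Hence a_3 = (2/3)·(14/pi**2) = 28/(3*pi**2).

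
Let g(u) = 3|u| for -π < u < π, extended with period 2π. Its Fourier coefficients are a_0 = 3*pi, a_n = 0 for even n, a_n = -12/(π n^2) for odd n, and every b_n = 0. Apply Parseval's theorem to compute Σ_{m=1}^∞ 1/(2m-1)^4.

pi**4/96

Parseval: a_0^2/2 + Σ a_n^2 = (1/π) ∫_{-π}^{π} g(u)^2 du = 6*pi**2.
Subtract a_0^2/2 = 9*pi**2/2: Σ a_n^2 = 3*pi**2/2.
Only odd n contribute, with a_n^2 = 144/(π^2 n^4), so Σ_{m≥1} 1/(2m-1)^4 = π^2·(3*pi**2/2)/144 = pi**4/96.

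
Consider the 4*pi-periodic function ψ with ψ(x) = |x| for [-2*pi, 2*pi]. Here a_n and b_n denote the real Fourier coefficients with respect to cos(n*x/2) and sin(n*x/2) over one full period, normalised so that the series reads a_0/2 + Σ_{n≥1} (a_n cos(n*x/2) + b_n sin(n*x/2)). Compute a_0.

2*pi

a_0 = (1/(2*pi)) ∫_{-2*pi}^{2*pi} ψ(x) dx = (1/(2*pi)) · (4*pi**2) = 2*pi.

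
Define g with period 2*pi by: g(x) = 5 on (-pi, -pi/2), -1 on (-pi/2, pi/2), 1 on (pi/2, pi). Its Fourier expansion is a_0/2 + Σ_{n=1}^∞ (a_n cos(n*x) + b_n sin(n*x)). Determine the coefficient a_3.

a_3 = 1/pi ∫_{-pi}^{pi} g(x) cos(3*x) dx.
Split the integral at the breakpoints.
Directly, an antiderivative of (5) cos(3*x) is 5*sin(3*x)/3; evaluating from -pi to -pi/2: ∫_{-pi}^{-pi/2} (5) cos(3*x) dx = (5/3) - (0) = 5/3.
Directly, an antiderivative of (-1) cos(3*x) is -sin(3*x)/3; evaluating from -pi/2 to pi/2: ∫_{-pi/2}^{pi/2} (-1) cos(3*x) dx = (1/3) - (-1/3) = 2/3.
Directly, an antiderivative of (1) cos(3*x) is sin(3*x)/3; evaluating from pi/2 to pi: ∫_{pi/2}^{pi} (1) cos(3*x) dx = (0) - (-1/3) = 1/3.
Summing the pieces and multiplying by (1/pi) gives a_3 = 8/(3*pi).

8/(3*pi)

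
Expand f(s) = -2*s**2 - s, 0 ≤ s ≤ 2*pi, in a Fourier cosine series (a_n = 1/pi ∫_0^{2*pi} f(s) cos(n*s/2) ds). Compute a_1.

a_1 = 1/pi ∫_0^{2*pi} (-2*s**2 - s) cos(s/2) ds.
Integrating by parts twice (tabular method), an antiderivative of (-2*s**2 - s) cos(s/2) is -4*s**2*sin(s/2) - 2*s*sin(s/2) - 16*s*cos(s/2) + 32*sin(s/2) - 4*cos(s/2); evaluating from 0 to 2*pi: ∫_{0}^{2*pi} (-2*s**2 - s) cos(s/2) ds = (4 + 32*pi) - (-4) = 8 + 32*pi.
Hence a_1 = (1/pi)·(8 + 32*pi) = 8/pi + 32.

8/pi + 32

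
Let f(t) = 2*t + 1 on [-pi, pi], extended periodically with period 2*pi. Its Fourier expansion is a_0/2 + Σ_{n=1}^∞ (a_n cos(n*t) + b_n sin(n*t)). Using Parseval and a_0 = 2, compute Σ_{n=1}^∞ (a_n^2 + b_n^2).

8*pi**2/3

Parseval: a_0^2/2 + Σ_{n≥1} (a_n^2+b_n^2) = 1/pi ∫_{-pi}^{pi} f(t)^2 dt = 2 + 8*pi**2/3.
Subtract a_0^2/2 = 2: Σ (a_n^2+b_n^2) = 8*pi**2/3.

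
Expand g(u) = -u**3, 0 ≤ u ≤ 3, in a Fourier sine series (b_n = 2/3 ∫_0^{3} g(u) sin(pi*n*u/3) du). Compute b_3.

-18/pi + 12/pi**3

b_3 = 2/3 ∫_0^{3} (-u**3) sin(pi*u) du.
Integrating by parts three times (tabular method), an antiderivative of (-u**3) sin(pi*u) is u**3*cos(pi*u)/pi - 3*u**2*sin(pi*u)/pi**2 - 6*u*cos(pi*u)/pi**3 + 6*sin(pi*u)/pi**4; evaluating from 0 to 3: ∫_{0}^{3} (-u**3) sin(pi*u) du = (-27/pi + 18/pi**3) - (0) = -27/pi + 18/pi**3.
Hence b_3 = (2/3)·(-27/pi + 18/pi**3) = -18/pi + 12/pi**3.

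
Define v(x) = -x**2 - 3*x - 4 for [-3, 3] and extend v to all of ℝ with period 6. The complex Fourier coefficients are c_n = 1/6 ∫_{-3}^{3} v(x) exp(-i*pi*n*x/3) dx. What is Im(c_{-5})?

Since v is real-valued, Im(c_{-5}) = -1/6 ∫_{-3}^{3} v(x) sin(-5*pi*x/3) dx = b_{5}/2.
Integrating by parts twice (tabular method), an antiderivative of (-x**2 - 3*x - 4) sin(-5*pi*x/3) is -3*x**2*cos(5*pi*x/3)/(5*pi) + 18*x*sin(5*pi*x/3)/(25*pi**2) - 9*x*cos(5*pi*x/3)/(5*pi) + 27*sin(5*pi*x/3)/(25*pi**2) - 12*cos(5*pi*x/3)/(5*pi) + 54*cos(5*pi*x/3)/(125*pi**3); evaluating from -3 to 3: ∫_{-3}^{3} (-x**2 - 3*x - 4) sin(-5*pi*x/3) dx = (6*(-9 + 275*pi**2)/(125*pi**3)) - (6*(-9 + 50*pi**2)/(125*pi**3)) = 54/(5*pi).
Hence Im(c_{-5}) = (-1/6)·(54/(5*pi)) = -9/(5*pi).

-9/(5*pi)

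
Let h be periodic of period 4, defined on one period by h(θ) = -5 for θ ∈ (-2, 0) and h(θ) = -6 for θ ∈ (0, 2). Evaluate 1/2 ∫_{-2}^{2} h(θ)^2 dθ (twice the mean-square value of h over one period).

1/2 ∫_{-2}^{2} h(θ)^2 dθ = 1/2 · (122) = 61.

61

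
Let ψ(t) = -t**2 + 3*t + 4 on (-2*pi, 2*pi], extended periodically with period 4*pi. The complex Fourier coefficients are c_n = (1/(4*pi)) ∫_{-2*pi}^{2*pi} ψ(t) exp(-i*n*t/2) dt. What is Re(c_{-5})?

Since ψ is real-valued, Re(c_{-5}) = (1/(4*pi)) ∫_{-2*pi}^{2*pi} ψ(t) cos(-5*t/2) dt = a_{5}/2.
Integrating by parts twice (tabular method), an antiderivative of (-t**2 + 3*t + 4) cos(-5*t/2) is -2*t**2*sin(5*t/2)/5 + 6*t*sin(5*t/2)/5 - 8*t*cos(5*t/2)/25 + 216*sin(5*t/2)/125 + 12*cos(5*t/2)/25; evaluating from -2*pi to 2*pi: ∫_{-2*pi}^{2*pi} (-t**2 + 3*t + 4) cos(-5*t/2) dt = (-12/25 + 16*pi/25) - (-16*pi/25 - 12/25) = 32*pi/25.
Hence Re(c_{-5}) = (1/(4*pi))·(32*pi/25) = 8/25.

8/25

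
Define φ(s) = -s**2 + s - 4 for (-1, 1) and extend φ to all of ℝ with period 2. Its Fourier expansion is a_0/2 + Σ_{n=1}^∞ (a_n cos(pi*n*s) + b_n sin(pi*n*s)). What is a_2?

a_2 = ∫_{-1}^{1} φ(s) cos(2*pi*s) ds.
Integrating by parts twice (tabular method), an antiderivative of (-s**2 + s - 4) cos(2*pi*s) is -s**2*sin(2*pi*s)/(2*pi) + s*sin(2*pi*s)/(2*pi) - s*cos(2*pi*s)/(2*pi**2) - 2*sin(2*pi*s)/pi + sin(2*pi*s)/(4*pi**3) + cos(2*pi*s)/(4*pi**2); evaluating from -1 to 1: ∫_{-1}^{1} (-s**2 + s - 4) cos(2*pi*s) ds = (-1/(4*pi**2)) - (3/(4*pi**2)) = -1/pi**2.
Hence a_2 = -1/pi**2.

-1/pi**2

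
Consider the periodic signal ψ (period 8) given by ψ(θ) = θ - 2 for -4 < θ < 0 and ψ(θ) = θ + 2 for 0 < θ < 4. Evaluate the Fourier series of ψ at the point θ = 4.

At θ = 4 the one-sided limits are ψ(4^-) = 6 and ψ(4^+) = -6.
By Dirichlet's theorem the series converges to their average, [(6) + (-6)]/2 = 0.

0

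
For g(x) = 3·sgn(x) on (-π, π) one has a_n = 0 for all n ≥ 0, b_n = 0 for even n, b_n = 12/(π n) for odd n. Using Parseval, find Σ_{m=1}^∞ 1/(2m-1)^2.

Parseval: Σ b_n^2 = (1/π) ∫_{-π}^{π} g(x)^2 dx = 18.
Only odd n contribute, with b_n^2 = 144/(π^2 n^2), so Σ_{m≥1} 1/(2m-1)^2 = π^2·(18)/144 = pi**2/8.

pi**2/8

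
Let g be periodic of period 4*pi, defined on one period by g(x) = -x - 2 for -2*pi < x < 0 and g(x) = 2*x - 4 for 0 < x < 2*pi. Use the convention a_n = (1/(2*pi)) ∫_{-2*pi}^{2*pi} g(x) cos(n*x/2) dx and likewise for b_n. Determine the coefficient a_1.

a_1 = (1/(2*pi)) ∫_{-2*pi}^{2*pi} g(x) cos(x/2) dx.
Split the integral at the breakpoints.
Integrating by parts (boundary term plus one more integral), an antiderivative of (-x - 2) cos(x/2) is -2*x*sin(x/2) - 4*sin(x/2) - 4*cos(x/2); evaluating from -2*pi to 0: ∫_{-2*pi}^{0} (-x - 2) cos(x/2) dx = (-4) - (4) = -8.
Integrating by parts (boundary term plus one more integral), an antiderivative of (2*x - 4) cos(x/2) is 4*x*sin(x/2) - 8*sin(x/2) + 8*cos(x/2); evaluating from 0 to 2*pi: ∫_{0}^{2*pi} (2*x - 4) cos(x/2) dx = (-8) - (8) = -16.
Summing the pieces and multiplying by (1/(2*pi)) gives a_1 = -12/pi.

-12/pi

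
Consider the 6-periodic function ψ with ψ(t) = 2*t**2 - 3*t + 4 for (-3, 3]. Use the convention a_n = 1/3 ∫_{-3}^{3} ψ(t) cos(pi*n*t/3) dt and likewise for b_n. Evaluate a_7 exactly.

a_7 = 1/3 ∫_{-3}^{3} ψ(t) cos(7*pi*t/3) dt.
Integrating by parts twice (tabular method), an antiderivative of (2*t**2 - 3*t + 4) cos(7*pi*t/3) is 6*t**2*sin(7*pi*t/3)/(7*pi) - 9*t*sin(7*pi*t/3)/(7*pi) + 36*t*cos(7*pi*t/3)/(49*pi**2) - 108*sin(7*pi*t/3)/(343*pi**3) + 12*sin(7*pi*t/3)/(7*pi) - 27*cos(7*pi*t/3)/(49*pi**2); evaluating from -3 to 3: ∫_{-3}^{3} (2*t**2 - 3*t + 4) cos(7*pi*t/3) dt = (-81/(49*pi**2)) - (135/(49*pi**2)) = -216/(49*pi**2).
Hence a_7 = (1/3)·(-216/(49*pi**2)) = -72/(49*pi**2).

-72/(49*pi**2)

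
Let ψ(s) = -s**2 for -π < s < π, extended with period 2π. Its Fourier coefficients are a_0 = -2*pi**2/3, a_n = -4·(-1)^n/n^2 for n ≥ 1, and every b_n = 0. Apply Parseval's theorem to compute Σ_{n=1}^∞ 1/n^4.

pi**4/90

Parseval: a_0^2/2 + Σ a_n^2 = (1/π) ∫_{-π}^{π} ψ(s)^2 ds = 2*pi**4/5.
Subtract a_0^2/2 = 2*pi**4/9: Σ a_n^2 = 8*pi**4/45.
Since a_n^2 = 16/n^4, Σ 1/n^4 = pi**4/90.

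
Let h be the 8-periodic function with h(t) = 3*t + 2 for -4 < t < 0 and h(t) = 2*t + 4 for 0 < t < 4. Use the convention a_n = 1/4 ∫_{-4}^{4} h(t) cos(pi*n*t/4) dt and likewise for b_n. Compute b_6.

b_6 = 1/4 ∫_{-4}^{4} h(t) sin(3*pi*t/2) dt.
Split the integral at the breakpoints.
Integrating by parts (boundary term plus one more integral), an antiderivative of (3*t + 2) sin(3*pi*t/2) is -2*t*cos(3*pi*t/2)/pi + 4*sin(3*pi*t/2)/(3*pi**2) - 4*cos(3*pi*t/2)/(3*pi); evaluating from -4 to 0: ∫_{-4}^{0} (3*t + 2) sin(3*pi*t/2) dt = (-4/(3*pi)) - (20/(3*pi)) = -8/pi.
Integrating by parts (boundary term plus one more integral), an antiderivative of (2*t + 4) sin(3*pi*t/2) is -4*t*cos(3*pi*t/2)/(3*pi) + 8*sin(3*pi*t/2)/(9*pi**2) - 8*cos(3*pi*t/2)/(3*pi); evaluating from 0 to 4: ∫_{0}^{4} (2*t + 4) sin(3*pi*t/2) dt = (-8/pi) - (-8/(3*pi)) = -16/(3*pi).
Summing the pieces and multiplying by (1/4) gives b_6 = -10/(3*pi).

-10/(3*pi)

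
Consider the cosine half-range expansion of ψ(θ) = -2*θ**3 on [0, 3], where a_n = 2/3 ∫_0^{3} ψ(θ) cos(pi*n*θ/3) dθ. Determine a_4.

-81/(4*pi**2)

a_4 = 2/3 ∫_0^{3} (-2*θ**3) cos(4*pi*θ/3) dθ.
Integrating by parts three times (tabular method), an antiderivative of (-2*θ**3) cos(4*pi*θ/3) is -3*θ**3*sin(4*pi*θ/3)/(2*pi) - 27*θ**2*cos(4*pi*θ/3)/(8*pi**2) + 81*θ*sin(4*pi*θ/3)/(16*pi**3) + 243*cos(4*pi*θ/3)/(64*pi**4); evaluating from 0 to 3: ∫_{0}^{3} (-2*θ**3) cos(4*pi*θ/3) dθ = (243*(1 - 8*pi**2)/(64*pi**4)) - (243/(64*pi**4)) = -243/(8*pi**2).
Hence a_4 = (2/3)·(-243/(8*pi**2)) = -81/(4*pi**2).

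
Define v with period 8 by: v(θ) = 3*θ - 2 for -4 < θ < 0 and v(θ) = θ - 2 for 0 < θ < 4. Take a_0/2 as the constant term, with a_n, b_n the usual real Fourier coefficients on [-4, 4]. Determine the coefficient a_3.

a_3 = 1/4 ∫_{-4}^{4} v(θ) cos(3*pi*θ/4) dθ.
Split the integral at the breakpoints.
Integrating by parts (boundary term plus one more integral), an antiderivative of (3*θ - 2) cos(3*pi*θ/4) is 4*θ*sin(3*pi*θ/4)/pi - 8*sin(3*pi*θ/4)/(3*pi) + 16*cos(3*pi*θ/4)/(3*pi**2); evaluating from -4 to 0: ∫_{-4}^{0} (3*θ - 2) cos(3*pi*θ/4) dθ = (16/(3*pi**2)) - (-16/(3*pi**2)) = 32/(3*pi**2).
Integrating by parts (boundary term plus one more integral), an antiderivative of (θ - 2) cos(3*pi*θ/4) is 4*θ*sin(3*pi*θ/4)/(3*pi) - 8*sin(3*pi*θ/4)/(3*pi) + 16*cos(3*pi*θ/4)/(9*pi**2); evaluating from 0 to 4: ∫_{0}^{4} (θ - 2) cos(3*pi*θ/4) dθ = (-16/(9*pi**2)) - (16/(9*pi**2)) = -32/(9*pi**2).
Summing the pieces and multiplying by (1/4) gives a_3 = 16/(9*pi**2).

16/(9*pi**2)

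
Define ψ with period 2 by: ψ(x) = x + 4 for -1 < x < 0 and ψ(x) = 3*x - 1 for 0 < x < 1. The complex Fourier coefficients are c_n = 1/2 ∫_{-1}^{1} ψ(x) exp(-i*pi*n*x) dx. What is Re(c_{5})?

Since ψ is real-valued, Re(c_{5}) = 1/2 ∫_{-1}^{1} ψ(x) cos(5*pi*x) dx = a_{5}/2.
Split the integral at the breakpoints.
Integrating by parts (boundary term plus one more integral), an antiderivative of (x + 4) cos(5*pi*x) is x*sin(5*pi*x)/(5*pi) + 4*sin(5*pi*x)/(5*pi) + cos(5*pi*x)/(25*pi**2); evaluating from -1 to 0: ∫_{-1}^{0} (x + 4) cos(5*pi*x) dx = (1/(25*pi**2)) - (-1/(25*pi**2)) = 2/(25*pi**2).
Integrating by parts (boundary term plus one more integral), an antiderivative of (3*x - 1) cos(5*pi*x) is 3*x*sin(5*pi*x)/(5*pi) - sin(5*pi*x)/(5*pi) + 3*cos(5*pi*x)/(25*pi**2); evaluating from 0 to 1: ∫_{0}^{1} (3*x - 1) cos(5*pi*x) dx = (-3/(25*pi**2)) - (3/(25*pi**2)) = -6/(25*pi**2).
So ∫_{-1}^{1} ψ(x) cos(5*pi*x) dx = -4/(25*pi**2).
Hence Re(c_{5}) = (1/2)·(-4/(25*pi**2)) = -2/(25*pi**2).

-2/(25*pi**2)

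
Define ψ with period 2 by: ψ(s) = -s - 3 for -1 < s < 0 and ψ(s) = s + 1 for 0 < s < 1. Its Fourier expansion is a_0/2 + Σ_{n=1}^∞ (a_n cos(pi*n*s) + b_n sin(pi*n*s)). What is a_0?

-1

a_0 = ∫_{-1}^{1} ψ(s) ds = -1.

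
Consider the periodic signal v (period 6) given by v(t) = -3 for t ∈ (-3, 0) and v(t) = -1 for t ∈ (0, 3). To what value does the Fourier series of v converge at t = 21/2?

t = 21/2 differs from t = -3/2 by 2 full period(s), and the series is 6-periodic.
v is continuous at t = -3/2 with value -3, so the series converges to -3 there.

-3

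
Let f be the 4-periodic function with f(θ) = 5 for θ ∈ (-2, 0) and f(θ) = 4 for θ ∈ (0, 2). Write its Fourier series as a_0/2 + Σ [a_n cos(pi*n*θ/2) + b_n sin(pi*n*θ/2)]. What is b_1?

b_1 = 1/2 ∫_{-2}^{2} f(θ) sin(pi*θ/2) dθ.
Split the integral at the breakpoints.
Directly, an antiderivative of (5) sin(pi*θ/2) is -10*cos(pi*θ/2)/pi; evaluating from -2 to 0: ∫_{-2}^{0} (5) sin(pi*θ/2) dθ = (-10/pi) - (10/pi) = -20/pi.
Directly, an antiderivative of (4) sin(pi*θ/2) is -8*cos(pi*θ/2)/pi; evaluating from 0 to 2: ∫_{0}^{2} (4) sin(pi*θ/2) dθ = (8/pi) - (-8/pi) = 16/pi.
Summing the pieces and multiplying by (1/2) gives b_1 = -2/pi.

-2/pi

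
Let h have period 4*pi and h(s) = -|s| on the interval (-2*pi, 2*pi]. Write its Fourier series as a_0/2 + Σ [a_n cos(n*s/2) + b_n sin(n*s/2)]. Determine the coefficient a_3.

8/(9*pi)

a_3 = (1/(2*pi)) ∫_{-2*pi}^{2*pi} h(s) cos(3*s/2) ds.
h is even and cos(3*s/2) is even, so the integrand is even and a_3 = 1/pi ∫_0^{2*pi} h(s) cos(3*s/2) ds.
Integrating by parts (boundary term plus one more integral), an antiderivative of (-s) cos(3*s/2) is -2*s*sin(3*s/2)/3 - 4*cos(3*s/2)/9; evaluating from 0 to 2*pi: ∫_{0}^{2*pi} (-s) cos(3*s/2) ds = (4/9) - (-4/9) = 8/9.
Hence a_3 = (1/pi)·(8/9) = 8/(9*pi).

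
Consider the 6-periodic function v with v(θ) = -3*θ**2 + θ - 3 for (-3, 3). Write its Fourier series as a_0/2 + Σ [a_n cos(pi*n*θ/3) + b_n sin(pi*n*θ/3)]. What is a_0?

a_0 = 1/3 ∫_{-3}^{3} v(θ) dθ = 1/3 · (-72) = -24.

-24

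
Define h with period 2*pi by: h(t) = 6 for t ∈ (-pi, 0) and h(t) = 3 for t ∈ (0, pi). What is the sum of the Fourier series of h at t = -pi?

At t = -pi the one-sided limits are h(-pi^-) = 3 and h(-pi^+) = 6.
By Dirichlet's theorem the series converges to their average, [(3) + (6)]/2 = 9/2.

9/2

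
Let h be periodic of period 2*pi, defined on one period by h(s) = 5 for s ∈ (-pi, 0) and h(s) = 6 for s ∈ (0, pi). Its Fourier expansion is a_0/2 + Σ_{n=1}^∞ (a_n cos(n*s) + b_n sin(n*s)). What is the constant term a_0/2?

11/2

a_0 = 1/pi ∫_{-pi}^{pi} h(s) ds = 1/pi · (11*pi) = 11.
So the constant term a_0/2 = 11/2.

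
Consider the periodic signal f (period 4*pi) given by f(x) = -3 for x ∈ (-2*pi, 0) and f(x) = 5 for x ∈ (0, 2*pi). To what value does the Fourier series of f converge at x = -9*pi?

-3

x = -9*pi differs from x = -pi by -2 full period(s), and the series is 4*pi-periodic.
f is continuous at x = -pi with value -3, so the series converges to -3 there.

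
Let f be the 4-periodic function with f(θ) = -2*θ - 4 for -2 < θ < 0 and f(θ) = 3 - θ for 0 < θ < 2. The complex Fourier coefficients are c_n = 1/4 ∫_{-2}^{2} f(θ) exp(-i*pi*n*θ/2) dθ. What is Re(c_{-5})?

-2/(25*pi**2)

Since f is real-valued, Re(c_{-5}) = 1/4 ∫_{-2}^{2} f(θ) cos(-5*pi*θ/2) dθ = a_{5}/2.
Split the integral at the breakpoints.
Integrating by parts (boundary term plus one more integral), an antiderivative of (-2*θ - 4) cos(-5*pi*θ/2) is -4*θ*sin(5*pi*θ/2)/(5*pi) - 8*sin(5*pi*θ/2)/(5*pi) - 8*cos(5*pi*θ/2)/(25*pi**2); evaluating from -2 to 0: ∫_{-2}^{0} (-2*θ - 4) cos(-5*pi*θ/2) dθ = (-8/(25*pi**2)) - (8/(25*pi**2)) = -16/(25*pi**2).
Integrating by parts (boundary term plus one more integral), an antiderivative of (3 - θ) cos(-5*pi*θ/2) is -2*θ*sin(5*pi*θ/2)/(5*pi) + 6*sin(5*pi*θ/2)/(5*pi) - 4*cos(5*pi*θ/2)/(25*pi**2); evaluating from 0 to 2: ∫_{0}^{2} (3 - θ) cos(-5*pi*θ/2) dθ = (4/(25*pi**2)) - (-4/(25*pi**2)) = 8/(25*pi**2).
So ∫_{-2}^{2} f(θ) cos(-5*pi*θ/2) dθ = -8/(25*pi**2).
Hence Re(c_{-5}) = (1/4)·(-8/(25*pi**2)) = -2/(25*pi**2).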